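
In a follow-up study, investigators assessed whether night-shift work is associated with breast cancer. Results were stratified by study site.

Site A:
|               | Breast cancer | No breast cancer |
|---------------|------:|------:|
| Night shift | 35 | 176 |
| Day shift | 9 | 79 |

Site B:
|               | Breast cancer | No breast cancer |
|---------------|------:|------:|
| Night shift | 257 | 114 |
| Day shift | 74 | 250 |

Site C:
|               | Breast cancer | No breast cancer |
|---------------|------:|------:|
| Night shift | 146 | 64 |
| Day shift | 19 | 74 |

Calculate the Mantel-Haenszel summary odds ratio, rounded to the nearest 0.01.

6.40

OR_MH = Σ(aᵢdᵢ/nᵢ) / Σ(bᵢcᵢ/nᵢ), where nᵢ is the stratum total.
Stratum 1 (Site A): n = 299; a·d/n = 35·79/299 = 9.2475; b·c/n = 176·9/299 = 5.2977
Stratum 2 (Site B): n = 695; a·d/n = 257·250/695 = 92.4460; b·c/n = 114·74/695 = 12.1381
Stratum 3 (Site C): n = 303; a·d/n = 146·74/303 = 35.6568; b·c/n = 64·19/303 = 4.0132
OR_MH = (9.2475 + 92.4460 + 35.6568) / (5.2977 + 12.1381 + 4.0132) = 137.3503 / 21.4490 = 6.40358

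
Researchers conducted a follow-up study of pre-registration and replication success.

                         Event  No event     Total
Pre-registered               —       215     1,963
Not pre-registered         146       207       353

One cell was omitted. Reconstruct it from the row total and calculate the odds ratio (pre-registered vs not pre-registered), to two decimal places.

The missing cell is in the exposed row: 1963 − 215 = 1748.
So a = 1748, b = 215, c = 146, d = 207.
OR = (a·d)/(b·c) = (1748 × 207) / (215 × 146) = 361836 / 31390 = 11.52711

11.53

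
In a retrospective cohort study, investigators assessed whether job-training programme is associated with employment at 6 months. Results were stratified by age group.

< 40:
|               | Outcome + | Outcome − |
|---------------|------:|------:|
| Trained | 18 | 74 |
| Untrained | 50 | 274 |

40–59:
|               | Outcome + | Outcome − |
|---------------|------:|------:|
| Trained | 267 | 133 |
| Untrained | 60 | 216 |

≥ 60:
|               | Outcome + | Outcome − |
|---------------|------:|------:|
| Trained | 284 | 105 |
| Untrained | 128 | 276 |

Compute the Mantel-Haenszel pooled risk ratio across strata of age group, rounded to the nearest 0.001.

RR_MH = Σ(aᵢ·n₀ᵢ/nᵢ) / Σ(cᵢ·n₁ᵢ/nᵢ), with n₁ᵢ = aᵢ+bᵢ (exposed), n₀ᵢ = cᵢ+dᵢ (unexposed), nᵢ = n₁ᵢ+n₀ᵢ.
Stratum 1 (< 40): n₁ = 92, n₀ = 324, n = 416; a·n₀/n = 18·324/416 = 14.0192; c·n₁/n = 50·92/416 = 11.0577
Stratum 2 (40–59): n₁ = 400, n₀ = 276, n = 676; a·n₀/n = 267·276/676 = 109.0118; c·n₁/n = 60·400/676 = 35.5030
Stratum 3 (≥ 60): n₁ = 389, n₀ = 404, n = 793; a·n₀/n = 284·404/793 = 144.6860; c·n₁/n = 128·389/793 = 62.7894
RR_MH = (14.0192 + 109.0118 + 144.6860) / (11.0577 + 35.5030 + 62.7894) = 267.7171 / 109.3501 = 2.44826

2.448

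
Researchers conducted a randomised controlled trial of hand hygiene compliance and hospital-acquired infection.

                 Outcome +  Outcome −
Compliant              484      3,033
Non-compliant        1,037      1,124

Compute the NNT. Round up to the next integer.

Risk in treated group = 484/3517 = 0.13762; risk in control = 1037/2161 = 0.47987.
Absolute risk reduction = 0.47987 − 0.13762 = 0.34225
NNT = 1 / ARR = 1 / 0.34225 = 2.922 → round up → 3

3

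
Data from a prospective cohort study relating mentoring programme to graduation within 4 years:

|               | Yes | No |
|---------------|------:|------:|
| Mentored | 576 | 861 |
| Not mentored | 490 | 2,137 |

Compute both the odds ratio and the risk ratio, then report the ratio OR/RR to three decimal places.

1.358

Cells: a = 576, b = 861, c = 490, d = 2137.
OR = (576·2137)/(861·490) = 1230912/421890 = 2.91761
Risk in exposed = 576/1437 = 0.40084; risk in unexposed = 490/2627 = 0.18652; RR = 2.14897
OR/RR = 2.91761 / 2.14897 = 1.35768
The outcome is not rare, so the OR lies further from 1 than the RR.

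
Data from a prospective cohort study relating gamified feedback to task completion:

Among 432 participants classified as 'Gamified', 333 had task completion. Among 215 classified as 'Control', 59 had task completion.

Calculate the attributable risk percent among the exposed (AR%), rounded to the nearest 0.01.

64.40

From the description: a = 333, b = 99, c = 59, d = 156.
Risk in exposed = 333/432 = 0.77083; risk in unexposed = 59/215 = 0.27442.
RR = 0.77083/0.27442 = 2.80897
AR% = (RR − 1)/RR × 100 = (2.80897 − 1)/2.80897 × 100 = 64.3997%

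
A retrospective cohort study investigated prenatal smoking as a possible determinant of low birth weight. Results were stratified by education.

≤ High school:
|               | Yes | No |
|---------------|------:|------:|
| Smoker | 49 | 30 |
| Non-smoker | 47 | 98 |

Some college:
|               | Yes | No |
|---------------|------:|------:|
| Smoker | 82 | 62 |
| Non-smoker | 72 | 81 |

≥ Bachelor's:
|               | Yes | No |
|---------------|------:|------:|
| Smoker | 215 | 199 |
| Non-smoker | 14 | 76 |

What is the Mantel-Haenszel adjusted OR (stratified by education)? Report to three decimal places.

2.839

OR_MH = Σ(aᵢdᵢ/nᵢ) / Σ(bᵢcᵢ/nᵢ), where nᵢ is the stratum total.
Stratum 1 (≤ High school): n = 224; a·d/n = 49·98/224 = 21.4375; b·c/n = 30·47/224 = 6.2946
Stratum 2 (Some college): n = 297; a·d/n = 82·81/297 = 22.3636; b·c/n = 62·72/297 = 15.0303
Stratum 3 (≥ Bachelor's): n = 504; a·d/n = 215·76/504 = 32.4206; b·c/n = 199·14/504 = 5.5278
OR_MH = (21.4375 + 22.3636 + 32.4206) / (6.2946 + 15.0303 + 5.5278) = 76.2218 / 26.8527 = 2.83851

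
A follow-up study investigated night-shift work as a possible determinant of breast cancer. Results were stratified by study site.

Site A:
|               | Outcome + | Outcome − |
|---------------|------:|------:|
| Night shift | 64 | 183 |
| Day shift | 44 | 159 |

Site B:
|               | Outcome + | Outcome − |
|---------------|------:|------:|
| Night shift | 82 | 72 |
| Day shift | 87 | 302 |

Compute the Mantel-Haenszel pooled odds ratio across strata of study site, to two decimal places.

OR_MH = Σ(aᵢdᵢ/nᵢ) / Σ(bᵢcᵢ/nᵢ), where nᵢ is the stratum total.
Stratum 1 (Site A): n = 450; a·d/n = 64·159/450 = 22.6133; b·c/n = 183·44/450 = 17.8933
Stratum 2 (Site B): n = 543; a·d/n = 82·302/543 = 45.6059; b·c/n = 72·87/543 = 11.5359
OR_MH = (22.6133 + 45.6059) / (17.8933 + 11.5359) = 68.2192 / 29.4292 = 2.31808

2.32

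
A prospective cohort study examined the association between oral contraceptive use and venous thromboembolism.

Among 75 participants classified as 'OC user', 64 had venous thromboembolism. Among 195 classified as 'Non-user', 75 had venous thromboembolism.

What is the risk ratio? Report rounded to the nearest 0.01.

From the description: a = 64, b = 11, c = 75, d = 120.
Risk in exposed = 64/75 = 0.85333; risk in unexposed = 75/195 = 0.38462.
RR = 0.85333 / 0.38462 = 2.21867
The risk among the exposed is 2.22 times that among the unexposed.

2.22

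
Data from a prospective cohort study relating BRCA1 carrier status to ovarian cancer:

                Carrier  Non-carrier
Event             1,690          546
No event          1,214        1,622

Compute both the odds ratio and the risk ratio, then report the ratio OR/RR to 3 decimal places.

1.790

Reading the table with exposure as columns: a = 1690 (Carrier, case), b = 1214 (Carrier, non-case), c = 546 (Non-carrier, case), d = 1622.
OR = (1690·1622)/(1214·546) = 2741180/662844 = 4.13548
Risk in exposed = 1690/2904 = 0.58196; risk in unexposed = 546/2168 = 0.25185; RR = 2.31077
OR/RR = 4.13548 / 2.31077 = 1.78966
The outcome is not rare, so the OR lies further from 1 than the RR.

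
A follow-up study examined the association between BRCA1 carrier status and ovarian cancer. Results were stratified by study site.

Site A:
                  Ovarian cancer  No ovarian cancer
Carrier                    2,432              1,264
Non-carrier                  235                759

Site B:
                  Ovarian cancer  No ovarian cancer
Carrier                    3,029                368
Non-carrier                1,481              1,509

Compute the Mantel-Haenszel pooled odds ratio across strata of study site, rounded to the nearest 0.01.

7.46

OR_MH = Σ(aᵢdᵢ/nᵢ) / Σ(bᵢcᵢ/nᵢ), where nᵢ is the stratum total.
Stratum 1 (Site A): n = 4690; a·d/n = 2432·759/4690 = 393.5795; b·c/n = 1264·235/4690 = 63.3348
Stratum 2 (Site B): n = 6387; a·d/n = 3029·1509/6387 = 715.6350; b·c/n = 368·1481/6387 = 85.3308
OR_MH = (393.5795 + 715.6350) / (63.3348 + 85.3308) = 1109.2146 / 148.6656 = 7.46114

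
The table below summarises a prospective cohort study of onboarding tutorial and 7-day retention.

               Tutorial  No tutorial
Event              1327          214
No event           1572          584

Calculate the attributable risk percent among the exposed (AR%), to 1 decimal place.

Reading the table with exposure as columns: a = 1327 (Tutorial, case), b = 1572 (Tutorial, non-case), c = 214 (No tutorial, case), d = 584.
Risk in exposed = 1327/2899 = 0.45774; risk in unexposed = 214/798 = 0.26817.
RR = 0.45774/0.26817 = 1.70691
AR% = (RR − 1)/RR × 100 = (1.70691 − 1)/1.70691 × 100 = 41.4148%

41.4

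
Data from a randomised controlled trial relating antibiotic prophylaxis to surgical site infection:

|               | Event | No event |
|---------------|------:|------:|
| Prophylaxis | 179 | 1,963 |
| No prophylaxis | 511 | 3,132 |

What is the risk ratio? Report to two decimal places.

0.60

Cells: a = 179, b = 1963, c = 511, d = 3132.
Risk in exposed = 179/2142 = 0.08357; risk in unexposed = 511/3643 = 0.14027.
RR = 0.08357 / 0.14027 = 0.59576
The risk is 40% lower among the exposed than among the unexposed.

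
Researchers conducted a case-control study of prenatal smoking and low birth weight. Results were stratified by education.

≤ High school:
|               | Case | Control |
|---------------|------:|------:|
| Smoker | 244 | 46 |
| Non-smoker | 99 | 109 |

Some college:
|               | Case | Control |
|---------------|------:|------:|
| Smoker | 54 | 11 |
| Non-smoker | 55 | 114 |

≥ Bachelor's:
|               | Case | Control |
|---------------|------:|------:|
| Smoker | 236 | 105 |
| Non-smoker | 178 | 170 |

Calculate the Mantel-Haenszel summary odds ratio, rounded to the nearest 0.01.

3.55

OR_MH = Σ(aᵢdᵢ/nᵢ) / Σ(bᵢcᵢ/nᵢ), where nᵢ is the stratum total.
Stratum 1 (≤ High school): n = 498; a·d/n = 244·109/498 = 53.4056; b·c/n = 46·99/498 = 9.1446
Stratum 2 (Some college): n = 234; a·d/n = 54·114/234 = 26.3077; b·c/n = 11·55/234 = 2.5855
Stratum 3 (≥ Bachelor's): n = 689; a·d/n = 236·170/689 = 58.2293; b·c/n = 105·178/689 = 27.1263
OR_MH = (53.4056 + 26.3077 + 58.2293) / (9.1446 + 2.5855 + 27.1263) = 137.9426 / 38.8563 = 3.55007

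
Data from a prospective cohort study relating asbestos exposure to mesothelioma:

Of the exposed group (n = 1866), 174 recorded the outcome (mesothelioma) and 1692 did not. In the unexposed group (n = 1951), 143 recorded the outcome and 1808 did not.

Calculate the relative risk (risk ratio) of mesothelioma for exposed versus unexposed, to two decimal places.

From the description: a = 174, b = 1692, c = 143, d = 1808.
Risk in exposed = 174/1866 = 0.09325; risk in unexposed = 143/1951 = 0.07330.
RR = 0.09325 / 0.07330 = 1.27221
The risk among the exposed is 1.27 times that among the unexposed.

1.27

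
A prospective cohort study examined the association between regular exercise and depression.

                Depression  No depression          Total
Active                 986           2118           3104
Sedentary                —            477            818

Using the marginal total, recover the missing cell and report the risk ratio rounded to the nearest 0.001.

0.762

The missing cell is in the unexposed row: 818 − 477 = 341.
So a = 986, b = 2118, c = 341, d = 477.
RR = [a/(a+b)] / [c/(c+d)] = (986/3104) / (341/818) = 0.31765/0.41687 = 0.76200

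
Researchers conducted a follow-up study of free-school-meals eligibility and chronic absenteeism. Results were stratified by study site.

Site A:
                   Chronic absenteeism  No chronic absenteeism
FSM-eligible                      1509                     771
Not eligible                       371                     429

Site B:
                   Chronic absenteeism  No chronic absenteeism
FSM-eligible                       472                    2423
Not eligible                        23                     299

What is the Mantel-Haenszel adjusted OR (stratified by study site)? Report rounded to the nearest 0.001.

2.305

OR_MH = Σ(aᵢdᵢ/nᵢ) / Σ(bᵢcᵢ/nᵢ), where nᵢ is the stratum total.
Stratum 1 (Site A): n = 3080; a·d/n = 1509·429/3080 = 210.1821; b·c/n = 771·371/3080 = 92.8705
Stratum 2 (Site B): n = 3217; a·d/n = 472·299/3217 = 43.8694; b·c/n = 2423·23/3217 = 17.3233
OR_MH = (210.1821 + 43.8694) / (92.8705 + 17.3233) = 254.0516 / 110.1937 = 2.30550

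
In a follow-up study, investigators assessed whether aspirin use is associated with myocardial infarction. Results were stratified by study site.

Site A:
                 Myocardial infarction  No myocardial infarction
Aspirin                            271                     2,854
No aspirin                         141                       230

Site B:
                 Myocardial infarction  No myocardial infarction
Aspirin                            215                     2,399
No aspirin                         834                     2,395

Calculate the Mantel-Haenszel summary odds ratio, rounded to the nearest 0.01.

0.23

OR_MH = Σ(aᵢdᵢ/nᵢ) / Σ(bᵢcᵢ/nᵢ), where nᵢ is the stratum total.
Stratum 1 (Site A): n = 3496; a·d/n = 271·230/3496 = 17.8289; b·c/n = 2854·141/3496 = 115.1070
Stratum 2 (Site B): n = 5843; a·d/n = 215·2395/5843 = 88.1268; b·c/n = 2399·834/5843 = 342.4210
OR_MH = (17.8289 + 88.1268) / (115.1070 + 342.4210) = 105.9558 / 457.5280 = 0.23158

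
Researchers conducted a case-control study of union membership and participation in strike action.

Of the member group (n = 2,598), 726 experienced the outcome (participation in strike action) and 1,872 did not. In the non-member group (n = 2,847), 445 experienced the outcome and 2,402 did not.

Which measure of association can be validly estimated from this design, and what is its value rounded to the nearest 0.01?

From the description: a = 726, b = 1872, c = 445, d = 2402.
This is a case-control study: participants were sampled on outcome status, so risks in the source population cannot be estimated directly — relative risk is not valid here. The odds ratio is the appropriate measure.
OR = (a·d)/(b·c) = (726 × 2402) / (1872 × 445) = 1743852 / 833040 = 2.09336

2.09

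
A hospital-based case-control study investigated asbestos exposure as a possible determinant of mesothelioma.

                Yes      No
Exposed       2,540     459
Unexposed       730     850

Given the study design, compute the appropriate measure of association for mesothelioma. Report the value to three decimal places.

6.443

Cells: a = 2540, b = 459, c = 730, d = 850.
This is a hospital-based case-control study: participants were sampled on outcome status, so risks in the source population cannot be estimated directly — relative risk is not valid here. The odds ratio is the appropriate measure.
OR = (a·d)/(b·c) = (2540 × 850) / (459 × 730) = 2159000 / 335070 = 6.44343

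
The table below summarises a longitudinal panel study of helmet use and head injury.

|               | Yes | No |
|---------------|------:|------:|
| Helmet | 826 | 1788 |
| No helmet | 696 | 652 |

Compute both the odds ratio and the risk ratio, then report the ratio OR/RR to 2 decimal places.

Cells: a = 826, b = 1788, c = 696, d = 652.
OR = (826·652)/(1788·696) = 538552/1244448 = 0.43276
Risk in exposed = 826/2614 = 0.31599; risk in unexposed = 696/1348 = 0.51632; RR = 0.61201
OR/RR = 0.43276 / 0.61201 = 0.70712
The outcome is not rare, so the OR lies further from 1 than the RR.

0.71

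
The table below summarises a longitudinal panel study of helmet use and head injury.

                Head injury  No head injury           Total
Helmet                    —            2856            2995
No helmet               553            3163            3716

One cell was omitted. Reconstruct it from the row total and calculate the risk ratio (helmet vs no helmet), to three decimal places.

The missing cell is in the exposed row: 2995 − 2856 = 139.
So a = 139, b = 2856, c = 553, d = 3163.
RR = [a/(a+b)] / [c/(c+d)] = (139/2995) / (553/3716) = 0.04641/0.14882 = 0.31187

0.312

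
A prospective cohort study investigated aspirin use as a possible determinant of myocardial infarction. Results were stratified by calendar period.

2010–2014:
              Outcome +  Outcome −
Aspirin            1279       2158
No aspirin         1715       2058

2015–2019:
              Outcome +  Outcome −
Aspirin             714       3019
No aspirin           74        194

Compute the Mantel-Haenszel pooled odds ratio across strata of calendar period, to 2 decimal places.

OR_MH = Σ(aᵢdᵢ/nᵢ) / Σ(bᵢcᵢ/nᵢ), where nᵢ is the stratum total.
Stratum 1 (2010–2014): n = 7210; a·d/n = 1279·2058/7210 = 365.0738; b·c/n = 2158·1715/7210 = 513.3107
Stratum 2 (2015–2019): n = 4001; a·d/n = 714·194/4001 = 34.6203; b·c/n = 3019·74/4001 = 55.8375
OR_MH = (365.0738 + 34.6203) / (513.3107 + 55.8375) = 399.6941 / 569.1482 = 0.70227

0.70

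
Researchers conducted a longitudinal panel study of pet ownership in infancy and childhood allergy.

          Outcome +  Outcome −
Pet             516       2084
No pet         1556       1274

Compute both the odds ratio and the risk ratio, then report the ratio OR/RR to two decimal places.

0.56

Cells: a = 516, b = 2084, c = 1556, d = 1274.
OR = (516·1274)/(2084·1556) = 657384/3242704 = 0.20273
Risk in exposed = 516/2600 = 0.19846; risk in unexposed = 1556/2830 = 0.54982; RR = 0.36096
OR/RR = 0.20273 / 0.36096 = 0.56164
The outcome is not rare, so the OR lies further from 1 than the RR.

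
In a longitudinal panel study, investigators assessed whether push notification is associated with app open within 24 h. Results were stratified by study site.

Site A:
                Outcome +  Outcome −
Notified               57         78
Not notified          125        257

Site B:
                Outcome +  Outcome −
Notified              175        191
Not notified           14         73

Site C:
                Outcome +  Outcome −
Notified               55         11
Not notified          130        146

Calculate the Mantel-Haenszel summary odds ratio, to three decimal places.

OR_MH = Σ(aᵢdᵢ/nᵢ) / Σ(bᵢcᵢ/nᵢ), where nᵢ is the stratum total.
Stratum 1 (Site A): n = 517; a·d/n = 57·257/517 = 28.3346; b·c/n = 78·125/517 = 18.8588
Stratum 2 (Site B): n = 453; a·d/n = 175·73/453 = 28.2009; b·c/n = 191·14/453 = 5.9029
Stratum 3 (Site C): n = 342; a·d/n = 55·146/342 = 23.4795; b·c/n = 11·130/342 = 4.1813
OR_MH = (28.3346 + 28.2009 + 23.4795) / (18.8588 + 5.9029 + 4.1813) = 80.0150 / 28.9430 = 2.76458

2.765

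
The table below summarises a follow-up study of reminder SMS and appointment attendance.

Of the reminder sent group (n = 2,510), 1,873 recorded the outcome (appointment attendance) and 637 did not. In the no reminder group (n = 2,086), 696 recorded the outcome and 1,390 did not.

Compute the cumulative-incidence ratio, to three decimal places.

2.237

From the description: a = 1873, b = 637, c = 696, d = 1390.
Risk in exposed = 1873/2510 = 0.74622; risk in unexposed = 696/2086 = 0.33365.
RR = 0.74622 / 0.33365 = 2.23650
The risk among the exposed is 2.24 times that among the unexposed.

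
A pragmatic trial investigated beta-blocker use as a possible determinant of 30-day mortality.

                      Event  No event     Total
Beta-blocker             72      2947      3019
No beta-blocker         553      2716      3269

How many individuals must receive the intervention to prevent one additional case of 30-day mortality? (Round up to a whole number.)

7

Risk in treated group = 72/3019 = 0.02385; risk in control = 553/3269 = 0.16916.
Absolute risk reduction = 0.16916 − 0.02385 = 0.14532
NNT = 1 / ARR = 1 / 0.14532 = 6.882 → round up → 7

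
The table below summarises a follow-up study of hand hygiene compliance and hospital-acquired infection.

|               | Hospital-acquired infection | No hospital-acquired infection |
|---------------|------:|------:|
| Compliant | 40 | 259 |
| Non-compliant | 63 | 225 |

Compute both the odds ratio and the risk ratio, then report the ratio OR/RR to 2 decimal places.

Cells: a = 40, b = 259, c = 63, d = 225.
OR = (40·225)/(259·63) = 9000/16317 = 0.55157
Risk in exposed = 40/299 = 0.13378; risk in unexposed = 63/288 = 0.21875; RR = 0.61156
OR/RR = 0.55157 / 0.61156 = 0.90191
The outcome is not rare, so the OR lies further from 1 than the RR.

0.90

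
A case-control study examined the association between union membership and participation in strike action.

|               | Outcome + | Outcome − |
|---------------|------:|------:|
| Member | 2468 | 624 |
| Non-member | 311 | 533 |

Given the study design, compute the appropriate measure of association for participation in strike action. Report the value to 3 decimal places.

Cells: a = 2468, b = 624, c = 311, d = 533.
This is a case-control study: participants were sampled on outcome status, so risks in the source population cannot be estimated directly — relative risk is not valid here. The odds ratio is the appropriate measure.
OR = (a·d)/(b·c) = (2468 × 533) / (624 × 311) = 1315444 / 194064 = 6.77840

6.778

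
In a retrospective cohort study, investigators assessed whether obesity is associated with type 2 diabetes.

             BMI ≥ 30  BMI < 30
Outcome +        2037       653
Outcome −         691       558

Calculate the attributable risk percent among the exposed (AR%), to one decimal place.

27.8

Reading the table with exposure as columns: a = 2037 (BMI ≥ 30, case), b = 691 (BMI ≥ 30, non-case), c = 653 (BMI < 30, case), d = 558.
Risk in exposed = 2037/2728 = 0.74670; risk in unexposed = 653/1211 = 0.53922.
RR = 0.74670/0.53922 = 1.38477
AR% = (RR − 1)/RR × 100 = (1.38477 − 1)/1.38477 × 100 = 27.7858%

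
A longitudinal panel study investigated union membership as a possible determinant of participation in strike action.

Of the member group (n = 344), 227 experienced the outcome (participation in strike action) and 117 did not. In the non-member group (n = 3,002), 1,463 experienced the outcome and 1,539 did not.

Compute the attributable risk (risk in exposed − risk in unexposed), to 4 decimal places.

0.1725

From the description: a = 227, b = 117, c = 1463, d = 1539.
Risk in exposed = 227/344 = 0.659884; risk in unexposed = 1463/3002 = 0.487342.
Risk difference = 0.659884 − 0.487342 = 0.172542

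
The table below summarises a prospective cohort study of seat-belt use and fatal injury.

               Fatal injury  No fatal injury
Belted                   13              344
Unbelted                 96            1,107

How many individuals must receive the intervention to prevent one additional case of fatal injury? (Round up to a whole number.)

24

Risk in treated group = 13/357 = 0.03641; risk in control = 96/1203 = 0.07980.
Absolute risk reduction = 0.07980 − 0.03641 = 0.04339
NNT = 1 / ARR = 1 / 0.04339 = 23.049 → round up → 24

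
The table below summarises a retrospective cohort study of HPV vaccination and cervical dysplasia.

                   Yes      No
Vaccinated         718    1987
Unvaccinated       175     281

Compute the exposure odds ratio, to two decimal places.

Cells: a = 718, b = 1987, c = 175, d = 281.
OR = (a·d)/(b·c) = (718 × 281) / (1987 × 175) = 201758 / 347725 = 0.58022
Exposure is associated with lower odds of cervical dysplasia (OR = 0.58 < 1).

0.58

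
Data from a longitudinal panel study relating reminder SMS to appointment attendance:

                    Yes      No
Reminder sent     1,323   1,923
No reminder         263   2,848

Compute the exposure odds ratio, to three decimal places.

Cells: a = 1323, b = 1923, c = 263, d = 2848.
OR = (a·d)/(b·c) = (1323 × 2848) / (1923 × 263) = 3767904 / 505749 = 7.45015
The odds of appointment attendance are about 7.45 times as high in the reminder sent group.

7.450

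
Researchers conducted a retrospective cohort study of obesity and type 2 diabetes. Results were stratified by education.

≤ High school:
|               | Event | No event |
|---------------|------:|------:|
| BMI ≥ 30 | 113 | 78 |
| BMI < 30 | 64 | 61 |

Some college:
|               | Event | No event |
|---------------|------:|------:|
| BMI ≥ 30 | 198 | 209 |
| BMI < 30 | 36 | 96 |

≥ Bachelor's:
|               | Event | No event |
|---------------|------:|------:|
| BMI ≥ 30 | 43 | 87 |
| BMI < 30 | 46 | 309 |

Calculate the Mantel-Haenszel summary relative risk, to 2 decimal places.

1.59

RR_MH = Σ(aᵢ·n₀ᵢ/nᵢ) / Σ(cᵢ·n₁ᵢ/nᵢ), with n₁ᵢ = aᵢ+bᵢ (exposed), n₀ᵢ = cᵢ+dᵢ (unexposed), nᵢ = n₁ᵢ+n₀ᵢ.
Stratum 1 (≤ High school): n₁ = 191, n₀ = 125, n = 316; a·n₀/n = 113·125/316 = 44.6994; c·n₁/n = 64·191/316 = 38.6835
Stratum 2 (Some college): n₁ = 407, n₀ = 132, n = 539; a·n₀/n = 198·132/539 = 48.4898; c·n₁/n = 36·407/539 = 27.1837
Stratum 3 (≥ Bachelor's): n₁ = 130, n₀ = 355, n = 485; a·n₀/n = 43·355/485 = 31.4742; c·n₁/n = 46·130/485 = 12.3299
RR_MH = (44.6994 + 48.4898 + 31.4742) / (38.6835 + 27.1837 + 12.3299) = 124.6634 / 78.1971 = 1.59422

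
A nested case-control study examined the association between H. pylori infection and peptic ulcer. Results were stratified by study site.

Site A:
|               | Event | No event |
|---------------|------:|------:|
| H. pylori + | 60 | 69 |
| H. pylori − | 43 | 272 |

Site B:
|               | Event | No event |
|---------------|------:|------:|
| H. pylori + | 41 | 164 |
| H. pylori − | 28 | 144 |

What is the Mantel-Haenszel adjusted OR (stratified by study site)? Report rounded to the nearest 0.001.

OR_MH = Σ(aᵢdᵢ/nᵢ) / Σ(bᵢcᵢ/nᵢ), where nᵢ is the stratum total.
Stratum 1 (Site A): n = 444; a·d/n = 60·272/444 = 36.7568; b·c/n = 69·43/444 = 6.6824
Stratum 2 (Site B): n = 377; a·d/n = 41·144/377 = 15.6605; b·c/n = 164·28/377 = 12.1804
OR_MH = (36.7568 + 15.6605) / (6.6824 + 12.1804) = 52.4172 / 18.8628 = 2.77887

2.779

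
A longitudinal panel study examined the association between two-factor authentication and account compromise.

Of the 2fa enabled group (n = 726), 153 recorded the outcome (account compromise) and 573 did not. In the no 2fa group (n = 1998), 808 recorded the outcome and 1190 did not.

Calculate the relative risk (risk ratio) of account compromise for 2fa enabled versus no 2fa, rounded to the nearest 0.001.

From the description: a = 153, b = 573, c = 808, d = 1190.
Risk in exposed = 153/726 = 0.21074; risk in unexposed = 808/1998 = 0.40440.
RR = 0.21074 / 0.40440 = 0.52112
The risk is 48% lower among the exposed than among the unexposed.

0.521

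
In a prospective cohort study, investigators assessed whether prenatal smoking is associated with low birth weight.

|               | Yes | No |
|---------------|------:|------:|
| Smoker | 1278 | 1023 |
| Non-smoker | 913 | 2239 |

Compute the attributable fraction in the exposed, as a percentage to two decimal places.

Cells: a = 1278, b = 1023, c = 913, d = 2239.
Risk in exposed = 1278/2301 = 0.55541; risk in unexposed = 913/3152 = 0.28966.
RR = 0.55541/0.28966 = 1.91747
AR% = (RR − 1)/RR × 100 = (1.91747 − 1)/1.91747 × 100 = 47.8481%

47.85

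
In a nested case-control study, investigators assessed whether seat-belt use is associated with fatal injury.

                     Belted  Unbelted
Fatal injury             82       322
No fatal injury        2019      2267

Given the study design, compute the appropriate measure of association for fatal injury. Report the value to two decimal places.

0.29

Reading the table with exposure as columns: a = 82 (Belted, case), b = 2019 (Belted, non-case), c = 322 (Unbelted, case), d = 2267.
This is a nested case-control study: participants were sampled on outcome status, so risks in the source population cannot be estimated directly — relative risk is not valid here. The odds ratio is the appropriate measure.
OR = (a·d)/(b·c) = (82 × 2267) / (2019 × 322) = 185894 / 650118 = 0.28594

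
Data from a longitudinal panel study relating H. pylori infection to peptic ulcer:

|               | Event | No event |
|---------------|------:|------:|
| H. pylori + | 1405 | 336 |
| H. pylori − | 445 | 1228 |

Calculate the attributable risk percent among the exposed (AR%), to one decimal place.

Cells: a = 1405, b = 336, c = 445, d = 1228.
Risk in exposed = 1405/1741 = 0.80701; risk in unexposed = 445/1673 = 0.26599.
RR = 0.80701/0.26599 = 3.03399
AR% = (RR − 1)/RR × 100 = (3.03399 − 1)/3.03399 × 100 = 67.0401%

67.0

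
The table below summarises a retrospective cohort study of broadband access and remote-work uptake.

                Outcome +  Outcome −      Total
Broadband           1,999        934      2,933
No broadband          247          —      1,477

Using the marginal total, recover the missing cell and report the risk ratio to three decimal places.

The missing cell is in the unexposed row: 1477 − 247 = 1230.
So a = 1999, b = 934, c = 247, d = 1230.
RR = [a/(a+b)] / [c/(c+d)] = (1999/2933) / (247/1477) = 0.68155/0.16723 = 4.07553

4.076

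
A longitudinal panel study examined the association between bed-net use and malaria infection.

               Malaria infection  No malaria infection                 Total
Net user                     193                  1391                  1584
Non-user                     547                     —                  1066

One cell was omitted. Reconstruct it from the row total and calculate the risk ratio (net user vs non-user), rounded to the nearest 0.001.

The missing cell is in the unexposed row: 1066 − 547 = 519.
So a = 193, b = 1391, c = 547, d = 519.
RR = [a/(a+b)] / [c/(c+d)] = (193/1584) / (547/1066) = 0.12184/0.51313 = 0.23745

0.237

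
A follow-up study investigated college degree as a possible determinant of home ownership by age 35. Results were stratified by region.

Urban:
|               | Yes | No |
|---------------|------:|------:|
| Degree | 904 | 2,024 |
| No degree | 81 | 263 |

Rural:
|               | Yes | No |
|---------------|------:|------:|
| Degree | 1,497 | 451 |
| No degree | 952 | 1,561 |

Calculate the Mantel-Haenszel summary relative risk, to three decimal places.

1.922

RR_MH = Σ(aᵢ·n₀ᵢ/nᵢ) / Σ(cᵢ·n₁ᵢ/nᵢ), with n₁ᵢ = aᵢ+bᵢ (exposed), n₀ᵢ = cᵢ+dᵢ (unexposed), nᵢ = n₁ᵢ+n₀ᵢ.
Stratum 1 (Urban): n₁ = 2928, n₀ = 344, n = 3272; a·n₀/n = 904·344/3272 = 95.0416; c·n₁/n = 81·2928/3272 = 72.4841
Stratum 2 (Rural): n₁ = 1948, n₀ = 2513, n = 4461; a·n₀/n = 1497·2513/4461 = 843.2999; c·n₁/n = 952·1948/4461 = 415.7131
RR_MH = (95.0416 + 843.2999) / (72.4841 + 415.7131) = 938.3415 / 488.1972 = 1.92205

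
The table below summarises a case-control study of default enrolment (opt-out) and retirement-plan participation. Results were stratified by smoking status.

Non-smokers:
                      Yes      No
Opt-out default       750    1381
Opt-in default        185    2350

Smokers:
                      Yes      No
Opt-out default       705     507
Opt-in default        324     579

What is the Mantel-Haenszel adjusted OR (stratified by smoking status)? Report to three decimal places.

OR_MH = Σ(aᵢdᵢ/nᵢ) / Σ(bᵢcᵢ/nᵢ), where nᵢ is the stratum total.
Stratum 1 (Non-smokers): n = 4666; a·d/n = 750·2350/4666 = 377.7325; b·c/n = 1381·185/4666 = 54.7546
Stratum 2 (Smokers): n = 2115; a·d/n = 705·579/2115 = 193.0000; b·c/n = 507·324/2115 = 77.6681
OR_MH = (377.7325 + 193.0000) / (54.7546 + 77.6681) = 570.7325 / 132.4227 = 4.30993

4.310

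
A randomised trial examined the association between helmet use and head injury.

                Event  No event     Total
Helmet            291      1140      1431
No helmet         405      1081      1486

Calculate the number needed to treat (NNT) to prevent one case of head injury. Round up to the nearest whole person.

Risk in treated group = 291/1431 = 0.20335; risk in control = 405/1486 = 0.27254.
Absolute risk reduction = 0.27254 − 0.20335 = 0.06919
NNT = 1 / ARR = 1 / 0.06919 = 14.453 → round up → 15

15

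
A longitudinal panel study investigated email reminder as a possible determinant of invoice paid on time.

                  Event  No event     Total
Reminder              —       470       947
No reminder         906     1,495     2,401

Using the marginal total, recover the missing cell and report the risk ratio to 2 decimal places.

1.33

The missing cell is in the exposed row: 947 − 470 = 477.
So a = 477, b = 470, c = 906, d = 1495.
RR = [a/(a+b)] / [c/(c+d)] = (477/947) / (906/2401) = 0.50370/0.37734 = 1.33485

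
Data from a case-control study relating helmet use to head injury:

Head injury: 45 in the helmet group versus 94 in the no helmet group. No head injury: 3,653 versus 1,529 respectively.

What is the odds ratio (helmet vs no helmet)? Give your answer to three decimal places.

From the description: a = 45, b = 3653, c = 94, d = 1529.
OR = (a·d)/(b·c) = (45 × 1529) / (3653 × 94) = 68805 / 343382 = 0.20037
Exposure is associated with lower odds of head injury (OR = 0.20 < 1).

0.200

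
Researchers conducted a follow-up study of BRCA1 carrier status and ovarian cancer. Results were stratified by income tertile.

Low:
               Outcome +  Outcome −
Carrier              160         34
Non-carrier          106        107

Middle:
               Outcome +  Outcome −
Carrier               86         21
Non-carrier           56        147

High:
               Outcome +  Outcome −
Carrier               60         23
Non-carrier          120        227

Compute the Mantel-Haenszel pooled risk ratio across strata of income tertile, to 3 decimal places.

2.026

RR_MH = Σ(aᵢ·n₀ᵢ/nᵢ) / Σ(cᵢ·n₁ᵢ/nᵢ), with n₁ᵢ = aᵢ+bᵢ (exposed), n₀ᵢ = cᵢ+dᵢ (unexposed), nᵢ = n₁ᵢ+n₀ᵢ.
Stratum 1 (Low): n₁ = 194, n₀ = 213, n = 407; a·n₀/n = 160·213/407 = 83.7346; c·n₁/n = 106·194/407 = 50.5258
Stratum 2 (Middle): n₁ = 107, n₀ = 203, n = 310; a·n₀/n = 86·203/310 = 56.3161; c·n₁/n = 56·107/310 = 19.3290
Stratum 3 (High): n₁ = 83, n₀ = 347, n = 430; a·n₀/n = 60·347/430 = 48.4186; c·n₁/n = 120·83/430 = 23.1628
RR_MH = (83.7346 + 56.3161 + 48.4186) / (50.5258 + 19.3290 + 23.1628) = 188.4694 / 93.0176 = 2.02617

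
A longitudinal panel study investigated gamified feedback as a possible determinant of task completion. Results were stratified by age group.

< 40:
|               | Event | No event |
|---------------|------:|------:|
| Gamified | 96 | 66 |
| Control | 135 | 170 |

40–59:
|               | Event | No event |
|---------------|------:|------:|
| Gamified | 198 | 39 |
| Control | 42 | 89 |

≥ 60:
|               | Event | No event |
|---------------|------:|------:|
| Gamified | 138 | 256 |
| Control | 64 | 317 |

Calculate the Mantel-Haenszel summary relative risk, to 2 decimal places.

1.89

RR_MH = Σ(aᵢ·n₀ᵢ/nᵢ) / Σ(cᵢ·n₁ᵢ/nᵢ), with n₁ᵢ = aᵢ+bᵢ (exposed), n₀ᵢ = cᵢ+dᵢ (unexposed), nᵢ = n₁ᵢ+n₀ᵢ.
Stratum 1 (< 40): n₁ = 162, n₀ = 305, n = 467; a·n₀/n = 96·305/467 = 62.6981; c·n₁/n = 135·162/467 = 46.8308
Stratum 2 (40–59): n₁ = 237, n₀ = 131, n = 368; a·n₀/n = 198·131/368 = 70.4837; c·n₁/n = 42·237/368 = 27.0489
Stratum 3 (≥ 60): n₁ = 394, n₀ = 381, n = 775; a·n₀/n = 138·381/775 = 67.8426; c·n₁/n = 64·394/775 = 32.5368
RR_MH = (62.6981 + 70.4837 + 67.8426) / (46.8308 + 27.0489 + 32.5368) = 201.0243 / 106.4165 = 1.88903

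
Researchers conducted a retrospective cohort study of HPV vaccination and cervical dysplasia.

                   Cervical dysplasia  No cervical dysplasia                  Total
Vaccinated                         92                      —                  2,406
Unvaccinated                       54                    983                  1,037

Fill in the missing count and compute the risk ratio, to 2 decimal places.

The missing cell is in the exposed row: 2406 − 92 = 2314.
So a = 92, b = 2314, c = 54, d = 983.
RR = [a/(a+b)] / [c/(c+d)] = (92/2406) / (54/1037) = 0.03824/0.05207 = 0.73431

0.73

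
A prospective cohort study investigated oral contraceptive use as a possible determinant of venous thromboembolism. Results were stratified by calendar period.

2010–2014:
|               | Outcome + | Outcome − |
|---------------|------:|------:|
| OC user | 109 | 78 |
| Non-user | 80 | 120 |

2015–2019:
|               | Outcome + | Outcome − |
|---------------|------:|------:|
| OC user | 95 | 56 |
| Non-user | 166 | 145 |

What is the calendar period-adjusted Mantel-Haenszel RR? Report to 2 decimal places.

1.29

RR_MH = Σ(aᵢ·n₀ᵢ/nᵢ) / Σ(cᵢ·n₁ᵢ/nᵢ), with n₁ᵢ = aᵢ+bᵢ (exposed), n₀ᵢ = cᵢ+dᵢ (unexposed), nᵢ = n₁ᵢ+n₀ᵢ.
Stratum 1 (2010–2014): n₁ = 187, n₀ = 200, n = 387; a·n₀/n = 109·200/387 = 56.3307; c·n₁/n = 80·187/387 = 38.6563
Stratum 2 (2015–2019): n₁ = 151, n₀ = 311, n = 462; a·n₀/n = 95·311/462 = 63.9502; c·n₁/n = 166·151/462 = 54.2554
RR_MH = (56.3307 + 63.9502) / (38.6563 + 54.2554) = 120.2810 / 92.9117 = 1.29457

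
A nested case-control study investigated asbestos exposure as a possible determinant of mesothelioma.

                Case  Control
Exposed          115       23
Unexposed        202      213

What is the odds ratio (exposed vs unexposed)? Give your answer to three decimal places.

5.272

Cells: a = 115, b = 23, c = 202, d = 213.
OR = (a·d)/(b·c) = (115 × 213) / (23 × 202) = 24495 / 4646 = 5.27228
The odds of mesothelioma are about 5.27 times as high in the exposed group.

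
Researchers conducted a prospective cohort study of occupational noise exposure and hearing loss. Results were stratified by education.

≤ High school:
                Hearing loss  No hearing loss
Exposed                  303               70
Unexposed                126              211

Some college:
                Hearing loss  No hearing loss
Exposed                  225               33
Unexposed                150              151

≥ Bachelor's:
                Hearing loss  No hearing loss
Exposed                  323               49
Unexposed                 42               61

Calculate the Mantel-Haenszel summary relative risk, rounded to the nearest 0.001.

1.990

RR_MH = Σ(aᵢ·n₀ᵢ/nᵢ) / Σ(cᵢ·n₁ᵢ/nᵢ), with n₁ᵢ = aᵢ+bᵢ (exposed), n₀ᵢ = cᵢ+dᵢ (unexposed), nᵢ = n₁ᵢ+n₀ᵢ.
Stratum 1 (≤ High school): n₁ = 373, n₀ = 337, n = 710; a·n₀/n = 303·337/710 = 143.8183; c·n₁/n = 126·373/710 = 66.1944
Stratum 2 (Some college): n₁ = 258, n₀ = 301, n = 559; a·n₀/n = 225·301/559 = 121.1538; c·n₁/n = 150·258/559 = 69.2308
Stratum 3 (≥ Bachelor's): n₁ = 372, n₀ = 103, n = 475; a·n₀/n = 323·103/475 = 70.0400; c·n₁/n = 42·372/475 = 32.8926
RR_MH = (143.8183 + 121.1538 + 70.0400) / (66.1944 + 69.2308 + 32.8926) = 335.0122 / 168.3178 = 1.99036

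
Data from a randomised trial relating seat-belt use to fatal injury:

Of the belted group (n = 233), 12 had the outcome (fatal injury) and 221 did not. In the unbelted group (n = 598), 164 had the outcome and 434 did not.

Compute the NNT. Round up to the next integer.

Risk in treated group = 12/233 = 0.05150; risk in control = 164/598 = 0.27425.
Absolute risk reduction = 0.27425 − 0.05150 = 0.22275
NNT = 1 / ARR = 1 / 0.22275 = 4.489 → round up → 5

5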